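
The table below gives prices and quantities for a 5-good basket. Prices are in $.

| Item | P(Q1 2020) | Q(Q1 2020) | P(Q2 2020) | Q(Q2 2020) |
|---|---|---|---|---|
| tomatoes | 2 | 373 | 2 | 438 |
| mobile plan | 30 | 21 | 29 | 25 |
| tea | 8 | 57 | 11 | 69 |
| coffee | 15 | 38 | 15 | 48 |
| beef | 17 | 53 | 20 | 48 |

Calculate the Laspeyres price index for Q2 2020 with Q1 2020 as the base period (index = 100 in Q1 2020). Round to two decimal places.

109.36

Laspeyres price index uses base-period quantities as weights.
ΣP(Q2 2020)·Q(Q1 2020) = 2×373 + 29×21 + 11×57 + 15×38 + 20×53 = 746 + 609 + 627 + 570 + 1060 = 3612
ΣP(Q1 2020)·Q(Q1 2020) = 2×373 + 30×21 + 8×57 + 15×38 + 17×53 = 746 + 630 + 456 + 570 + 901 = 3303
Index = 3612 / 3303 × 100 = 109.3551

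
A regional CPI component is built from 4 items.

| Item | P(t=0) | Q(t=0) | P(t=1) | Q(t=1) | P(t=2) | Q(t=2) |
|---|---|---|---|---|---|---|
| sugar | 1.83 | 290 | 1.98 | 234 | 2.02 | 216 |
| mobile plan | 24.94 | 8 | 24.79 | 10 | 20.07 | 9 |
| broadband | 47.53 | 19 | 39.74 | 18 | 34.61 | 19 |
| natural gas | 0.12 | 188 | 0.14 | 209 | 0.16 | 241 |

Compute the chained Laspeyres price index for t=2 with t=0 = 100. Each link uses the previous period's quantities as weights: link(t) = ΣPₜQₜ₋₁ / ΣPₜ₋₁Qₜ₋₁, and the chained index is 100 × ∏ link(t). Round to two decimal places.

85.72

Link t=0→t=1:
ΣP(t=1)Q(t=0) = 1.98×290 + 24.79×8 + 39.74×19 + 0.14×188 = 574.2 + 198.32 + 755.06 + 26.32 = 1553.9
ΣP(t=0)Q(t=0) = 1.83×290 + 24.94×8 + 47.53×19 + 0.12×188 = 530.7 + 199.52 + 903.07 + 22.56 = 1655.85
link = 1553.9/1655.85 = 0.938430
Link t=1→t=2:
ΣP(t=2)Q(t=1) = 2.02×234 + 20.07×10 + 34.61×18 + 0.16×209 = 472.68 + 200.7 + 622.98 + 33.44 = 1329.8
ΣP(t=1)Q(t=1) = 1.98×234 + 24.79×10 + 39.74×18 + 0.14×209 = 463.32 + 247.9 + 715.32 + 29.26 = 1455.8
link = 1329.8/1455.8 = 0.913450
Chained index = 100 × 0.938430 × 0.913450 = 85.7209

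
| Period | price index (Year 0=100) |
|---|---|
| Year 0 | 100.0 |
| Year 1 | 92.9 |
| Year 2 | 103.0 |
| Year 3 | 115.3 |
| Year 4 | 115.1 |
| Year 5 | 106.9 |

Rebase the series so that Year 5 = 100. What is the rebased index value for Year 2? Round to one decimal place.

Rebased(Year 2) = 103.0 / 106.9 × 100 = 96.3517

96.4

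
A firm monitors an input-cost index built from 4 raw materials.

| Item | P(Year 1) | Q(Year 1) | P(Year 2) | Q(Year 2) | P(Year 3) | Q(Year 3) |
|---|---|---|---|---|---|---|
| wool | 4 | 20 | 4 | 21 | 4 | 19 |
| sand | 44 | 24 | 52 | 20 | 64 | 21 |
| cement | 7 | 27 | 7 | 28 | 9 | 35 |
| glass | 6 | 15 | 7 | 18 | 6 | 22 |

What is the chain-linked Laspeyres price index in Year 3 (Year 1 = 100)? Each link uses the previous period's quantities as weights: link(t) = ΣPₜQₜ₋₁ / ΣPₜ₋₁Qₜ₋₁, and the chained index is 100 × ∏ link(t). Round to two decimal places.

136.67

Link Year 1→Year 2:
ΣP(Year 2)Q(Year 1) = 4×20 + 52×24 + 7×27 + 7×15 = 80 + 1248 + 189 + 105 = 1622
ΣP(Year 1)Q(Year 1) = 4×20 + 44×24 + 7×27 + 6×15 = 80 + 1056 + 189 + 90 = 1415
link = 1622/1415 = 1.146290
Link Year 2→Year 3:
ΣP(Year 3)Q(Year 2) = 4×21 + 64×20 + 9×28 + 6×18 = 84 + 1280 + 252 + 108 = 1724
ΣP(Year 2)Q(Year 2) = 4×21 + 52×20 + 7×28 + 7×18 = 84 + 1040 + 196 + 126 = 1446
link = 1724/1446 = 1.192254
Chained index = 100 × 1.146290 × 1.192254 = 136.6669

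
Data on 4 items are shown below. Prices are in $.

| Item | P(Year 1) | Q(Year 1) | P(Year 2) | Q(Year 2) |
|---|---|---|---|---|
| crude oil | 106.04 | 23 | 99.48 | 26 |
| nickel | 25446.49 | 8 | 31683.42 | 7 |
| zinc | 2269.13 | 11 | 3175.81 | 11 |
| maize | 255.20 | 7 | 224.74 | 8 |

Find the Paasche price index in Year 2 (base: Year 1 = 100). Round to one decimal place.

125.6

Paasche price index uses current-period quantities as weights.
ΣP(Year 2)·Q(Year 2) = 99.48×26 + 31683.42×7 + 3175.81×11 + 224.74×8 = 2586.48 + 221783.94 + 34933.91 + 1797.92 = 261102.25
ΣP(Year 1)·Q(Year 2) = 106.04×26 + 25446.49×7 + 2269.13×11 + 255.20×8 = 2757.04 + 178125.43 + 24960.43 + 2041.6 = 207884.5
Index = 261102.25 / 207884.5 × 100 = 125.5997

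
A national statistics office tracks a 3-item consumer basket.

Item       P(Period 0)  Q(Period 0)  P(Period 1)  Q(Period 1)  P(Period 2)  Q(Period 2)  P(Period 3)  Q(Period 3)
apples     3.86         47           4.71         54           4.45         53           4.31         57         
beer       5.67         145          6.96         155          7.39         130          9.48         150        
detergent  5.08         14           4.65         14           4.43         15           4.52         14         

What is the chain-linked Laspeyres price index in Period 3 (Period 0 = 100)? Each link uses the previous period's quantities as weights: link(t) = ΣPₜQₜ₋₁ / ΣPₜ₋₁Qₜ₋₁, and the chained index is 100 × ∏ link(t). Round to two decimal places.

Link Period 0→Period 1:
ΣP(Period 1)Q(Period 0) = 4.71×47 + 6.96×145 + 4.65×14 = 221.37 + 1009.2 + 65.1 = 1295.67
ΣP(Period 0)Q(Period 0) = 3.86×47 + 5.67×145 + 5.08×14 = 181.42 + 822.15 + 71.12 = 1074.69
link = 1295.67/1074.69 = 1.205622
Link Period 1→Period 2:
ΣP(Period 2)Q(Period 1) = 4.45×54 + 7.39×155 + 4.43×14 = 240.3 + 1145.45 + 62.02 = 1447.77
ΣP(Period 1)Q(Period 1) = 4.71×54 + 6.96×155 + 4.65×14 = 254.34 + 1078.8 + 65.1 = 1398.24
link = 1447.77/1398.24 = 1.035423
Link Period 2→Period 3:
ΣP(Period 3)Q(Period 2) = 4.31×53 + 9.48×130 + 4.52×15 = 228.43 + 1232.4 + 67.8 = 1528.63
ΣP(Period 2)Q(Period 2) = 4.45×53 + 7.39×130 + 4.43×15 = 235.85 + 960.7 + 66.45 = 1263
link = 1528.63/1263 = 1.210317
Chained index = 100 × 1.205622 × 1.035423 × 1.210317 = 151.0873

151.09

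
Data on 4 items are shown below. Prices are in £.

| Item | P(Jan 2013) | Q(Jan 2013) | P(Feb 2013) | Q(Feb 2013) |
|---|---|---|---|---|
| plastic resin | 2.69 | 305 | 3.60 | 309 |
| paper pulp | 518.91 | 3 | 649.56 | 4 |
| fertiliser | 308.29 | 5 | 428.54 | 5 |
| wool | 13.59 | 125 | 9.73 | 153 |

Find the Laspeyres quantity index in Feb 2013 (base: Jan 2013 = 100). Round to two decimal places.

Laspeyres quantity index uses base-period prices as weights.
ΣP(Jan 2013)·Q(Feb 2013) = 2.69×309 + 518.91×4 + 308.29×5 + 13.59×153 = 831.21 + 2075.64 + 1541.45 + 2079.27 = 6527.57
ΣP(Jan 2013)·Q(Jan 2013) = 2.69×305 + 518.91×3 + 308.29×5 + 13.59×125 = 820.45 + 1556.73 + 1541.45 + 1698.75 = 5617.38
Index = 6527.57 / 5617.38 × 100 = 116.2031

116.20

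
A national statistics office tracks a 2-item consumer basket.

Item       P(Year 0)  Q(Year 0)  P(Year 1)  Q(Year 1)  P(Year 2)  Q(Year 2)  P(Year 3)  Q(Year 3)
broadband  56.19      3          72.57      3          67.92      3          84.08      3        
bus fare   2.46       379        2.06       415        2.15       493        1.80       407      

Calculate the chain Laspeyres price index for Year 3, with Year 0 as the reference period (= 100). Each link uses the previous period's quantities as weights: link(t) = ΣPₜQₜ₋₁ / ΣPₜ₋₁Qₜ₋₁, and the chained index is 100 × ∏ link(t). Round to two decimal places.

83.57

Link Year 0→Year 1:
ΣP(Year 1)Q(Year 0) = 72.57×3 + 2.06×379 = 217.71 + 780.74 = 998.45
ΣP(Year 0)Q(Year 0) = 56.19×3 + 2.46×379 = 168.57 + 932.34 = 1100.91
link = 998.45/1100.91 = 0.906932
Link Year 1→Year 2:
ΣP(Year 2)Q(Year 1) = 67.92×3 + 2.15×415 = 203.76 + 892.25 = 1096.01
ΣP(Year 1)Q(Year 1) = 72.57×3 + 2.06×415 = 217.71 + 854.9 = 1072.61
link = 1096.01/1072.61 = 1.021816
Link Year 2→Year 3:
ΣP(Year 3)Q(Year 2) = 84.08×3 + 1.80×493 = 252.24 + 887.4 = 1139.64
ΣP(Year 2)Q(Year 2) = 67.92×3 + 2.15×493 = 203.76 + 1059.95 = 1263.71
link = 1139.64/1263.71 = 0.901821
Chained index = 100 × 0.906932 × 1.021816 × 0.901821 = 83.5733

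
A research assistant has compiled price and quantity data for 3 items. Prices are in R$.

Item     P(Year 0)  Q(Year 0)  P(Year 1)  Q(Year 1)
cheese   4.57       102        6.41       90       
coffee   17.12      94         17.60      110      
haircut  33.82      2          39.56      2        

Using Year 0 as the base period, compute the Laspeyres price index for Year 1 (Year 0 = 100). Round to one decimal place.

111.4

Laspeyres price index uses base-period quantities as weights.
ΣP(Year 1)·Q(Year 0) = 6.41×102 + 17.60×94 + 39.56×2 = 653.82 + 1654.4 + 79.12 = 2387.34
ΣP(Year 0)·Q(Year 0) = 4.57×102 + 17.12×94 + 33.82×2 = 466.14 + 1609.28 + 67.64 = 2143.06
Index = 2387.34 / 2143.06 × 100 = 111.3987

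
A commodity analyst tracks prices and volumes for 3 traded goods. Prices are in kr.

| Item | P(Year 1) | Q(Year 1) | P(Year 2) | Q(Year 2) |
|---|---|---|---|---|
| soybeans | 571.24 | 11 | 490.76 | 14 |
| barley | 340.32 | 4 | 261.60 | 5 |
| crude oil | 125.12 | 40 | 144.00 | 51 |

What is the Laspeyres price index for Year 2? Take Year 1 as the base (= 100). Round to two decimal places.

96.48

Laspeyres price index uses base-period quantities as weights.
ΣP(Year 2)·Q(Year 1) = 490.76×11 + 261.60×4 + 144.00×40 = 5398.36 + 1046.4 + 5760 = 12204.76
ΣP(Year 1)·Q(Year 1) = 571.24×11 + 340.32×4 + 125.12×40 = 6283.64 + 1361.28 + 5004.8 = 12649.72
Index = 12204.76 / 12649.72 × 100 = 96.4825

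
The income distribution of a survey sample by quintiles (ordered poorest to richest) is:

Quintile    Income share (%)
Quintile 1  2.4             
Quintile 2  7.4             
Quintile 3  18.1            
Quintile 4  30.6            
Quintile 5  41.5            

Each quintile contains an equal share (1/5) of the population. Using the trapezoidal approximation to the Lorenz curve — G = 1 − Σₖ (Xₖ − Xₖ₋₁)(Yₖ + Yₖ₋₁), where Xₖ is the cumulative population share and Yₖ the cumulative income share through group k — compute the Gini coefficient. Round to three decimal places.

Cumulative income shares Yₖ: 0.0240, 0.0980, 0.2790, 0.5850, 1.0000
Σ (Xₖ−Xₖ₋₁)(Yₖ+Yₖ₋₁) = (1/5)(0.0240+0.0000) + (1/5)(0.0980+0.0240) + (1/5)(0.2790+0.0980) + (1/5)(0.5850+0.2790) + (1/5)(1.0000+0.5850)
  = 0.0048 + 0.0244 + 0.0754 + 0.1728 + 0.3170 = 0.5944
G = 1 − 0.5944 = 0.4056

0.406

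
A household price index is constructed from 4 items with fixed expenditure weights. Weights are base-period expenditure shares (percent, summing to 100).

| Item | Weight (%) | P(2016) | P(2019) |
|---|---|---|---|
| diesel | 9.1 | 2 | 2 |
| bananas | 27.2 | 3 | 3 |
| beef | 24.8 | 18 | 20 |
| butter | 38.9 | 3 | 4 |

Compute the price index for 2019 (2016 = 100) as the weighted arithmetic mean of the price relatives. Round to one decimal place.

diesel: 9.1 × (2/2) = 9.1 × 1.000000 = 9.1000
bananas: 27.2 × (3/3) = 27.2 × 1.000000 = 27.2000
beef: 24.8 × (20/18) = 24.8 × 1.111111 = 27.5556
butter: 38.9 × (4/3) = 38.9 × 1.333333 = 51.8667
Index = Σ wᵢ·(p₁ᵢ/p₀ᵢ) = 9.1000 + 27.2000 + 27.5556 + 51.8667 = 115.7222

115.7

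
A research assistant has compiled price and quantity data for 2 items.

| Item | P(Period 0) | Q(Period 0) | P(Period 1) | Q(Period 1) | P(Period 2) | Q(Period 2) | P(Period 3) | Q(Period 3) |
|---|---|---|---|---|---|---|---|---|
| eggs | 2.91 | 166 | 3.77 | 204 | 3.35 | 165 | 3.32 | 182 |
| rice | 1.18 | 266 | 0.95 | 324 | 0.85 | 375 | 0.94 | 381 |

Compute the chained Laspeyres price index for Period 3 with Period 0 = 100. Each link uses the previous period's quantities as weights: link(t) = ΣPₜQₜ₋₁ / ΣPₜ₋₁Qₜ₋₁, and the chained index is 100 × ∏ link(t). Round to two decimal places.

101.39

Link Period 0→Period 1:
ΣP(Period 1)Q(Period 0) = 3.77×166 + 0.95×266 = 625.82 + 252.7 = 878.52
ΣP(Period 0)Q(Period 0) = 2.91×166 + 1.18×266 = 483.06 + 313.88 = 796.94
link = 878.52/796.94 = 1.102367
Link Period 1→Period 2:
ΣP(Period 2)Q(Period 1) = 3.35×204 + 0.85×324 = 683.4 + 275.4 = 958.8
ΣP(Period 1)Q(Period 1) = 3.77×204 + 0.95×324 = 769.08 + 307.8 = 1076.88
link = 958.8/1076.88 = 0.890350
Link Period 2→Period 3:
ΣP(Period 3)Q(Period 2) = 3.32×165 + 0.94×375 = 547.8 + 352.5 = 900.3
ΣP(Period 2)Q(Period 2) = 3.35×165 + 0.85×375 = 552.75 + 318.75 = 871.5
link = 900.3/871.5 = 1.033046
Chained index = 100 × 1.102367 × 0.890350 × 1.033046 = 101.3927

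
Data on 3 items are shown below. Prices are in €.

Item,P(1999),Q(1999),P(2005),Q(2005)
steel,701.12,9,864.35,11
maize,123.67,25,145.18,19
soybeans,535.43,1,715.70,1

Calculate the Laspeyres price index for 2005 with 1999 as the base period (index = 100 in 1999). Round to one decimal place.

122.0

Laspeyres price index uses base-period quantities as weights.
ΣP(2005)·Q(1999) = 864.35×9 + 145.18×25 + 715.70×1 = 7779.15 + 3629.5 + 715.7 = 12124.35
ΣP(1999)·Q(1999) = 701.12×9 + 123.67×25 + 535.43×1 = 6310.08 + 3091.75 + 535.43 = 9937.26
Index = 12124.35 / 9937.26 × 100 = 122.0090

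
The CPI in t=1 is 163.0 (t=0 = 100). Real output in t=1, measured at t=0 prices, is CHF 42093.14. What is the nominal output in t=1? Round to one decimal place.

Nominal = Real × (Index/100) = 42093.14 × (163.0/100)
        = 42093.14 × 1.630 = 68611.8182

68611.8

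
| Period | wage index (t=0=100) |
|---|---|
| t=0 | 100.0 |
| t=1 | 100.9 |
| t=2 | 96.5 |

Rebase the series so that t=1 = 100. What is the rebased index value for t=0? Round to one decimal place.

Rebased(t=0) = 100.0 / 100.9 × 100 = 99.1080

99.1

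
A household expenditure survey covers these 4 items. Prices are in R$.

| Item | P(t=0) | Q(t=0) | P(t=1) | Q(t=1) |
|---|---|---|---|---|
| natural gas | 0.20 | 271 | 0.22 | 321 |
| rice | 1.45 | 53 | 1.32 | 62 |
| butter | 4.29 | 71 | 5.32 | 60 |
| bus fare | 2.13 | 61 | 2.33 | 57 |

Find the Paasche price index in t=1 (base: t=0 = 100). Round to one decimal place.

Paasche price index uses current-period quantities as weights.
ΣP(t=1)·Q(t=1) = 0.22×321 + 1.32×62 + 5.32×60 + 2.33×57 = 70.62 + 81.84 + 319.2 + 132.81 = 604.47
ΣP(t=0)·Q(t=1) = 0.20×321 + 1.45×62 + 4.29×60 + 2.13×57 = 64.2 + 89.9 + 257.4 + 121.41 = 532.91
Index = 604.47 / 532.91 × 100 = 113.4282

113.4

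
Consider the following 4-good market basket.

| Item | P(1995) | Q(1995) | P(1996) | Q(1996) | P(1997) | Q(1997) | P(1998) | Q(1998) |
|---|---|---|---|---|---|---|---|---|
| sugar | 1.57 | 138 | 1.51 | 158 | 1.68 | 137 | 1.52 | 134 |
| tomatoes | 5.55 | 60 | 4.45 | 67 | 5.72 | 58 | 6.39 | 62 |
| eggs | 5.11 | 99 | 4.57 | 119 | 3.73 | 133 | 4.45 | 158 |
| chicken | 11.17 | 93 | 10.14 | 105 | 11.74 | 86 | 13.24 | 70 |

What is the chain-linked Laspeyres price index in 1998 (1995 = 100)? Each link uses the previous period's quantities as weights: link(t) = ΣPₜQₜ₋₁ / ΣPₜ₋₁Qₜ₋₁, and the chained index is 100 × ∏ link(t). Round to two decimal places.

108.14

Link 1995→1996:
ΣP(1996)Q(1995) = 1.51×138 + 4.45×60 + 4.57×99 + 10.14×93 = 208.38 + 267 + 452.43 + 943.02 = 1870.83
ΣP(1995)Q(1995) = 1.57×138 + 5.55×60 + 5.11×99 + 11.17×93 = 216.66 + 333 + 505.89 + 1038.81 = 2094.36
link = 1870.83/2094.36 = 0.893270
Link 1996→1997:
ΣP(1997)Q(1996) = 1.68×158 + 5.72×67 + 3.73×119 + 11.74×105 = 265.44 + 383.24 + 443.87 + 1232.7 = 2325.25
ΣP(1996)Q(1996) = 1.51×158 + 4.45×67 + 4.57×119 + 10.14×105 = 238.58 + 298.15 + 543.83 + 1064.7 = 2145.26
link = 2325.25/2145.26 = 1.083901
Link 1997→1998:
ΣP(1998)Q(1997) = 1.52×137 + 6.39×58 + 4.45×133 + 13.24×86 = 208.24 + 370.62 + 591.85 + 1138.64 = 2309.35
ΣP(1997)Q(1997) = 1.68×137 + 5.72×58 + 3.73×133 + 11.74×86 = 230.16 + 331.76 + 496.09 + 1009.64 = 2067.65
link = 2309.35/2067.65 = 1.116896
Chained index = 100 × 0.893270 × 1.083901 × 1.116896 = 108.1398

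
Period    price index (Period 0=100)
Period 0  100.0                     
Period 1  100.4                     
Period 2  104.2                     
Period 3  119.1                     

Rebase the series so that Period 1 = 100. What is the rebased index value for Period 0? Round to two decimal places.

99.60

Rebased(Period 0) = 100.0 / 100.4 × 100 = 99.6016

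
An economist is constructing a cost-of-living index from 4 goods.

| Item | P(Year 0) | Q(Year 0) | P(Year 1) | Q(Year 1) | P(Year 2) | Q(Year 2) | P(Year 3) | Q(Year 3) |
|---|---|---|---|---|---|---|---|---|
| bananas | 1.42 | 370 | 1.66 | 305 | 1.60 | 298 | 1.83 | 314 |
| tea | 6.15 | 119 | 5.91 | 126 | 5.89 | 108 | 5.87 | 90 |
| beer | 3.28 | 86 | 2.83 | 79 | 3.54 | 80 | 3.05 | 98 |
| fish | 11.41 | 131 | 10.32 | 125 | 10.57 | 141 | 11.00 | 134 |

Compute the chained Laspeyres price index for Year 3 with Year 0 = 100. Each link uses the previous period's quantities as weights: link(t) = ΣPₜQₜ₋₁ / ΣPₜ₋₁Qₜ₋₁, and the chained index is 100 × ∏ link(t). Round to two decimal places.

101.30

Link Year 0→Year 1:
ΣP(Year 1)Q(Year 0) = 1.66×370 + 5.91×119 + 2.83×86 + 10.32×131 = 614.2 + 703.29 + 243.38 + 1351.92 = 2912.79
ΣP(Year 0)Q(Year 0) = 1.42×370 + 6.15×119 + 3.28×86 + 11.41×131 = 525.4 + 731.85 + 282.08 + 1494.71 = 3034.04
link = 2912.79/3034.04 = 0.960037
Link Year 1→Year 2:
ΣP(Year 2)Q(Year 1) = 1.60×305 + 5.89×126 + 3.54×79 + 10.57×125 = 488 + 742.14 + 279.66 + 1321.25 = 2831.05
ΣP(Year 1)Q(Year 1) = 1.66×305 + 5.91×126 + 2.83×79 + 10.32×125 = 506.3 + 744.66 + 223.57 + 1290 = 2764.53
link = 2831.05/2764.53 = 1.024062
Link Year 2→Year 3:
ΣP(Year 3)Q(Year 2) = 1.83×298 + 5.87×108 + 3.05×80 + 11.00×141 = 545.34 + 633.96 + 244 + 1551 = 2974.3
ΣP(Year 2)Q(Year 2) = 1.60×298 + 5.89×108 + 3.54×80 + 10.57×141 = 476.8 + 636.12 + 283.2 + 1490.37 = 2886.49
link = 2974.3/2886.49 = 1.030421
Chained index = 100 × 0.960037 × 1.024062 × 1.030421 = 101.3045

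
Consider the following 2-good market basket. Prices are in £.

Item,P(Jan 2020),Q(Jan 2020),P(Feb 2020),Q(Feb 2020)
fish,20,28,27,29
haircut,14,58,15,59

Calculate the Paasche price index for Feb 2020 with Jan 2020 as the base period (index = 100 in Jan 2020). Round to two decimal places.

Paasche price index uses current-period quantities as weights.
ΣP(Feb 2020)·Q(Feb 2020) = 27×29 + 15×59 = 783 + 885 = 1668
ΣP(Jan 2020)·Q(Feb 2020) = 20×29 + 14×59 = 580 + 826 = 1406
Index = 1668 / 1406 × 100 = 118.6344

118.63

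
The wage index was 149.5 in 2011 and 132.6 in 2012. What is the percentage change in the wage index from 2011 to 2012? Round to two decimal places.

-11.30%

Change = (132.6 − 149.5) / 149.5 × 100
       = -16.9 / 149.5 × 100 = -11.3043%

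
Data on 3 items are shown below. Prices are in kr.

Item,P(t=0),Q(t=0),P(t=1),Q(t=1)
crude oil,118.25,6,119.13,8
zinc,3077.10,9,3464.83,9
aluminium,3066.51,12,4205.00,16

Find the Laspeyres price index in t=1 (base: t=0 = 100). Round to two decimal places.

Laspeyres price index uses base-period quantities as weights.
ΣP(t=1)·Q(t=0) = 119.13×6 + 3464.83×9 + 4205.00×12 = 714.78 + 31183.47 + 50460 = 82358.25
ΣP(t=0)·Q(t=0) = 118.25×6 + 3077.10×9 + 3066.51×12 = 709.5 + 27693.9 + 36798.12 = 65201.52
Index = 82358.25 / 65201.52 × 100 = 126.3134

126.31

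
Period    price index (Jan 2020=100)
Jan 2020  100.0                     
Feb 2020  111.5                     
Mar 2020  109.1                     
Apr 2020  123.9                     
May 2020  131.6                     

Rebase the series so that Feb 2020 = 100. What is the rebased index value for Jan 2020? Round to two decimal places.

Rebased(Jan 2020) = 100.0 / 111.5 × 100 = 89.6861

89.69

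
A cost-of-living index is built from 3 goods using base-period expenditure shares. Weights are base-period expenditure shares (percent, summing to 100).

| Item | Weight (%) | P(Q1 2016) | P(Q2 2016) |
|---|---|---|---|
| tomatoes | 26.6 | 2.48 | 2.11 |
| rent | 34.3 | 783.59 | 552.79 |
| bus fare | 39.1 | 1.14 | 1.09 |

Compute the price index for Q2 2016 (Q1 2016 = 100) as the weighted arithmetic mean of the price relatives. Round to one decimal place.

tomatoes: 26.6 × (2.11/2.48) = 26.6 × 0.850806 = 22.6315
rent: 34.3 × (552.79/783.59) = 34.3 × 0.705458 = 24.1972
bus fare: 39.1 × (1.09/1.14) = 39.1 × 0.956140 = 37.3851
Index = Σ wᵢ·(p₁ᵢ/p₀ᵢ) = 22.6315 + 24.1972 + 37.3851 = 84.2138

84.2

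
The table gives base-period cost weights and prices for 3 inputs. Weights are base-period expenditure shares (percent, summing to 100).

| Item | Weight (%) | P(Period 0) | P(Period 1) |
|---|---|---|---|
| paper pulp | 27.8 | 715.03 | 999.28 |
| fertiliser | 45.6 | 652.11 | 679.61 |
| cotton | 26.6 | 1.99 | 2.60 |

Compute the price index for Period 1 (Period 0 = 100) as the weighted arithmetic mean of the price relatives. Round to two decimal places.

121.13

paper pulp: 27.8 × (999.28/715.03) = 27.8 × 1.397536 = 38.8515
fertiliser: 45.6 × (679.61/652.11) = 45.6 × 1.042171 = 47.5230
cotton: 26.6 × (2.60/1.99) = 26.6 × 1.306533 = 34.7538
Index = Σ wᵢ·(p₁ᵢ/p₀ᵢ) = 38.8515 + 47.5230 + 34.7538 = 121.1283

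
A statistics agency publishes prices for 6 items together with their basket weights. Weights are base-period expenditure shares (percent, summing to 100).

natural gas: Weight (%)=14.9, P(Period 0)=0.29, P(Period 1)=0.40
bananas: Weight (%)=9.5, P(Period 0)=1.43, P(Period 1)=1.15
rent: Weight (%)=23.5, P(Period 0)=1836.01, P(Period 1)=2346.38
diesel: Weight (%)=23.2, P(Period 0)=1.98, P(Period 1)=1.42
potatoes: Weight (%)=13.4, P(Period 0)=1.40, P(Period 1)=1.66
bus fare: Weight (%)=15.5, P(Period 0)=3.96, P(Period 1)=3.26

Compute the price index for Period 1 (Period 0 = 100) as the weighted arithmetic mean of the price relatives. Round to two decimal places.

103.51

natural gas: 14.9 × (0.40/0.29) = 14.9 × 1.379310 = 20.5517
bananas: 9.5 × (1.15/1.43) = 9.5 × 0.804196 = 7.6399
rent: 23.5 × (2346.38/1836.01) = 23.5 × 1.277978 = 30.0325
diesel: 23.2 × (1.42/1.98) = 23.2 × 0.717172 = 16.6384
potatoes: 13.4 × (1.66/1.40) = 13.4 × 1.185714 = 15.8886
bus fare: 15.5 × (3.26/3.96) = 15.5 × 0.823232 = 12.7601
Index = Σ wᵢ·(p₁ᵢ/p₀ᵢ) = 20.5517 + 7.6399 + 30.0325 + 16.6384 + 15.8886 + 12.7601 = 103.5111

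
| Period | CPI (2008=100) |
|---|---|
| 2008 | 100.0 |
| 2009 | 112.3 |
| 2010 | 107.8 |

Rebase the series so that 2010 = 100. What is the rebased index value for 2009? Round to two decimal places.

104.17

Rebased(2009) = 112.3 / 107.8 × 100 = 104.1744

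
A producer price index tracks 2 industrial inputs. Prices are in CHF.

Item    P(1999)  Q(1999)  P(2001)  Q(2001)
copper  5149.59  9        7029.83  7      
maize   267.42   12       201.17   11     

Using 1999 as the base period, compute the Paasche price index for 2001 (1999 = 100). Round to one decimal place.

Paasche price index uses current-period quantities as weights.
ΣP(2001)·Q(2001) = 7029.83×7 + 201.17×11 = 49208.81 + 2212.87 = 51421.68
ΣP(1999)·Q(2001) = 5149.59×7 + 267.42×11 = 36047.13 + 2941.62 = 38988.75
Index = 51421.68 / 38988.75 × 100 = 131.8885

131.9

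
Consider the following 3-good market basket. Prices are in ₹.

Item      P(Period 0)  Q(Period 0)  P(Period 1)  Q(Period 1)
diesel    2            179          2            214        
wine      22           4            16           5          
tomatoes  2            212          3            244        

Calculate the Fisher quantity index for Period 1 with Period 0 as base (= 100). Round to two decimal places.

117.57

Laspeyres component (base-period weights):
ΣP(Period 0)Q(Period 1) = 2×214 + 22×5 + 2×244 = 428 + 110 + 488 = 1026
ΣP(Period 0)Q(Period 0) = 2×179 + 22×4 + 2×212 = 358 + 88 + 424 = 870
L = 1026 / 870 × 100 = 117.9310
Paasche component (current-period weights):
ΣP(Period 1)Q(Period 1) = 2×214 + 16×5 + 3×244 = 428 + 80 + 732 = 1240
ΣP(Period 1)Q(Period 0) = 2×179 + 16×4 + 3×212 = 358 + 64 + 636 = 1058
P = 1240 / 1058 × 100 = 117.2023
Fisher = √(L × P) = √(117.9310 × 117.2023) = 117.5661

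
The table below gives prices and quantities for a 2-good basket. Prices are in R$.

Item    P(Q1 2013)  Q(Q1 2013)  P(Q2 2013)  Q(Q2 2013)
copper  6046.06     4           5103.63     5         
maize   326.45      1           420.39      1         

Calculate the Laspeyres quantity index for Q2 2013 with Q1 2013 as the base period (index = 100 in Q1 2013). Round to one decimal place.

Laspeyres quantity index uses base-period prices as weights.
ΣP(Q1 2013)·Q(Q2 2013) = 6046.06×5 + 326.45×1 = 30230.3 + 326.45 = 30556.75
ΣP(Q1 2013)·Q(Q1 2013) = 6046.06×4 + 326.45×1 = 24184.24 + 326.45 = 24510.69
Index = 30556.75 / 24510.69 × 100 = 124.6670

124.7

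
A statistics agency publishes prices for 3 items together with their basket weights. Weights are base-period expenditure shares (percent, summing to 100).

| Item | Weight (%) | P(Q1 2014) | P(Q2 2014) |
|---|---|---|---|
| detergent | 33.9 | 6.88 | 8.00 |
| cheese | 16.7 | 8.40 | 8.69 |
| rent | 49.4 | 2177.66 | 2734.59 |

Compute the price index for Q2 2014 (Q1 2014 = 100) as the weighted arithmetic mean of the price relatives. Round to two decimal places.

118.73

detergent: 33.9 × (8.00/6.88) = 33.9 × 1.162791 = 39.4186
cheese: 16.7 × (8.69/8.40) = 16.7 × 1.034524 = 17.2765
rent: 49.4 × (2734.59/2177.66) = 49.4 × 1.255747 = 62.0339
Index = Σ wᵢ·(p₁ᵢ/p₀ᵢ) = 39.4186 + 17.2765 + 62.0339 = 118.7291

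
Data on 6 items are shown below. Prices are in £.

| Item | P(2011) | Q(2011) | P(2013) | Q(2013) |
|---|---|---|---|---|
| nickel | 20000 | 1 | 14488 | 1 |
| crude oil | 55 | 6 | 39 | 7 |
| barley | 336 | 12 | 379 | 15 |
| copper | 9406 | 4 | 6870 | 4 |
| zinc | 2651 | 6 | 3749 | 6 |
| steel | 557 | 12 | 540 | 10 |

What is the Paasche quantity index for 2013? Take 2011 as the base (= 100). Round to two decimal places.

100.13

Paasche quantity index uses current-period prices as weights.
ΣP(2013)·Q(2013) = 14488×1 + 39×7 + 379×15 + 6870×4 + 3749×6 + 540×10 = 14488 + 273 + 5685 + 27480 + 22494 + 5400 = 75820
ΣP(2013)·Q(2011) = 14488×1 + 39×6 + 379×12 + 6870×4 + 3749×6 + 540×12 = 14488 + 234 + 4548 + 27480 + 22494 + 6480 = 75724
Index = 75820 / 75724 × 100 = 100.1268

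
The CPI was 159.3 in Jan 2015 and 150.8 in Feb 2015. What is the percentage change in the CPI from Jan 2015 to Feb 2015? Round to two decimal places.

Change = (150.8 − 159.3) / 159.3 × 100
       = -8.5 / 159.3 × 100 = -5.3358%

-5.34%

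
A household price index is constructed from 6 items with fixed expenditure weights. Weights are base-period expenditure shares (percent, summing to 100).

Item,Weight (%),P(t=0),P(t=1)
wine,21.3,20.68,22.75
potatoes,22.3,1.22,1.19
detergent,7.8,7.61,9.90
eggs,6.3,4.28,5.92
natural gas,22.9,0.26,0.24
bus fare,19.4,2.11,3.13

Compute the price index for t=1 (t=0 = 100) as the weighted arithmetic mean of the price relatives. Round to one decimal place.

114.0

wine: 21.3 × (22.75/20.68) = 21.3 × 1.100097 = 23.4321
potatoes: 22.3 × (1.19/1.22) = 22.3 × 0.975410 = 21.7516
detergent: 7.8 × (9.90/7.61) = 7.8 × 1.300920 = 10.1472
eggs: 6.3 × (5.92/4.28) = 6.3 × 1.383178 = 8.7140
natural gas: 22.9 × (0.24/0.26) = 22.9 × 0.923077 = 21.1385
bus fare: 19.4 × (3.13/2.11) = 19.4 × 1.483412 = 28.7782
Index = Σ wᵢ·(p₁ᵢ/p₀ᵢ) = 23.4321 + 21.7516 + 10.1472 + 8.7140 + 21.1385 + 28.7782 = 113.9616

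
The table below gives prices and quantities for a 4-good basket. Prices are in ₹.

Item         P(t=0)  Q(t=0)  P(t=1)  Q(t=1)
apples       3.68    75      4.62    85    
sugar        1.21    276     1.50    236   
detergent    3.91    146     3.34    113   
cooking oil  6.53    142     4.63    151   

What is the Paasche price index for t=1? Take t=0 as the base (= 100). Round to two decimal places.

Paasche price index uses current-period quantities as weights.
ΣP(t=1)·Q(t=1) = 4.62×85 + 1.50×236 + 3.34×113 + 4.63×151 = 392.7 + 354 + 377.42 + 699.13 = 1823.25
ΣP(t=0)·Q(t=1) = 3.68×85 + 1.21×236 + 3.91×113 + 6.53×151 = 312.8 + 285.56 + 441.83 + 986.03 = 2026.22
Index = 1823.25 / 2026.22 × 100 = 89.9828

89.98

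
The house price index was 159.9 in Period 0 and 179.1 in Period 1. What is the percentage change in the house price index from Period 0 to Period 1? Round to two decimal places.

12.01%

Change = (179.1 − 159.9) / 159.9 × 100
       = 19.2 / 159.9 × 100 = 12.0075%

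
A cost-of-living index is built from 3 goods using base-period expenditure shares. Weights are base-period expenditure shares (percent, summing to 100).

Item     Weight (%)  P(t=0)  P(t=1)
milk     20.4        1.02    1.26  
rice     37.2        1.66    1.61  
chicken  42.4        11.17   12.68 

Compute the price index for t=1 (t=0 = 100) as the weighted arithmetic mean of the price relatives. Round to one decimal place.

109.4

milk: 20.4 × (1.26/1.02) = 20.4 × 1.235294 = 25.2000
rice: 37.2 × (1.61/1.66) = 37.2 × 0.969880 = 36.0795
chicken: 42.4 × (12.68/11.17) = 42.4 × 1.135184 = 48.1318
Index = Σ wᵢ·(p₁ᵢ/p₀ᵢ) = 25.2000 + 36.0795 + 48.1318 = 109.4113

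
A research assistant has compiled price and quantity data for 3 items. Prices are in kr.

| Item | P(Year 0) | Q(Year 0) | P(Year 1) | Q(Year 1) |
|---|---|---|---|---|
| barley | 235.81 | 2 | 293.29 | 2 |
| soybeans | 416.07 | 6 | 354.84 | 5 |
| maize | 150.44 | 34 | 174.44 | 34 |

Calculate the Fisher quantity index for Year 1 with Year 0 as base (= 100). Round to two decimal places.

95.37

Laspeyres component (base-period weights):
ΣP(Year 0)Q(Year 1) = 235.81×2 + 416.07×5 + 150.44×34 = 471.62 + 2080.35 + 5114.96 = 7666.93
ΣP(Year 0)Q(Year 0) = 235.81×2 + 416.07×6 + 150.44×34 = 471.62 + 2496.42 + 5114.96 = 8083
L = 7666.93 / 8083 × 100 = 94.8525
Paasche component (current-period weights):
ΣP(Year 1)Q(Year 1) = 293.29×2 + 354.84×5 + 174.44×34 = 586.58 + 1774.2 + 5930.96 = 8291.74
ΣP(Year 1)Q(Year 0) = 293.29×2 + 354.84×6 + 174.44×34 = 586.58 + 2129.04 + 5930.96 = 8646.58
P = 8291.74 / 8646.58 × 100 = 95.8962
Fisher = √(L × P) = √(94.8525 × 95.8962) = 95.3729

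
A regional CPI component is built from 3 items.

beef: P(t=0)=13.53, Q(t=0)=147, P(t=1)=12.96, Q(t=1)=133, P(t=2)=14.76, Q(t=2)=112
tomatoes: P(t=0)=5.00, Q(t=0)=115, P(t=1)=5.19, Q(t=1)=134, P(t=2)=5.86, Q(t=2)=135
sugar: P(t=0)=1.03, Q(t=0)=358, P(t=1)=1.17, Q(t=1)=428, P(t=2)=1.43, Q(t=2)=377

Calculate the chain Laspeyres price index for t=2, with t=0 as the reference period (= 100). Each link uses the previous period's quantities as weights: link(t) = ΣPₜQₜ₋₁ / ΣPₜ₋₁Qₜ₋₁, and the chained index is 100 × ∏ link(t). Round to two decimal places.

Link t=0→t=1:
ΣP(t=1)Q(t=0) = 12.96×147 + 5.19×115 + 1.17×358 = 1905.12 + 596.85 + 418.86 = 2920.83
ΣP(t=0)Q(t=0) = 13.53×147 + 5.00×115 + 1.03×358 = 1988.91 + 575 + 368.74 = 2932.65
link = 2920.83/2932.65 = 0.995970
Link t=1→t=2:
ΣP(t=2)Q(t=1) = 14.76×133 + 5.86×134 + 1.43×428 = 1963.08 + 785.24 + 612.04 = 3360.36
ΣP(t=1)Q(t=1) = 12.96×133 + 5.19×134 + 1.17×428 = 1723.68 + 695.46 + 500.76 = 2919.9
link = 3360.36/2919.9 = 1.150848
Chained index = 100 × 0.995970 × 1.150848 = 114.6209

114.62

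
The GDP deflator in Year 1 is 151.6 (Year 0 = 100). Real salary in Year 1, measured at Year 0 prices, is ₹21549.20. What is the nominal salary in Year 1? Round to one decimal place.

Nominal = Real × (Index/100) = 21549.20 × (151.6/100)
        = 21549.20 × 1.516 = 32668.5872

32668.6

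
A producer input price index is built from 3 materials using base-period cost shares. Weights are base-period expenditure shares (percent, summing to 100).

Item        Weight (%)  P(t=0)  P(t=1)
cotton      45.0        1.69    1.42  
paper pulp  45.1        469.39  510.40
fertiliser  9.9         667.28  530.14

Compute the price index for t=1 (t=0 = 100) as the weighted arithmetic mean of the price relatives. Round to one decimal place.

94.7

cotton: 45.0 × (1.42/1.69) = 45.0 × 0.840237 = 37.8107
paper pulp: 45.1 × (510.40/469.39) = 45.1 × 1.087369 = 49.0403
fertiliser: 9.9 × (530.14/667.28) = 9.9 × 0.794479 = 7.8653
Index = Σ wᵢ·(p₁ᵢ/p₀ᵢ) = 37.8107 + 49.0403 + 7.8653 = 94.7163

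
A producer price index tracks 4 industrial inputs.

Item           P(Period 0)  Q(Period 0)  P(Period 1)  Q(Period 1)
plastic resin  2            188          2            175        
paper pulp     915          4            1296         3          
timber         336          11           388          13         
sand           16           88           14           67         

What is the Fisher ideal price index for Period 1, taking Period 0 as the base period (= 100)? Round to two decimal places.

120.37

Laspeyres component (base-period weights):
ΣP(Period 1)Q(Period 0) = 2×188 + 1296×4 + 388×11 + 14×88 = 376 + 5184 + 4268 + 1232 = 11060
ΣP(Period 0)Q(Period 0) = 2×188 + 915×4 + 336×11 + 16×88 = 376 + 3660 + 3696 + 1408 = 9140
L = 11060 / 9140 × 100 = 121.0066
Paasche component (current-period weights):
ΣP(Period 1)Q(Period 1) = 2×175 + 1296×3 + 388×13 + 14×67 = 350 + 3888 + 5044 + 938 = 10220
ΣP(Period 0)Q(Period 1) = 2×175 + 915×3 + 336×13 + 16×67 = 350 + 2745 + 4368 + 1072 = 8535
P = 10220 / 8535 × 100 = 119.7422
Fisher = √(L × P) = √(121.0066 × 119.7422) = 120.3727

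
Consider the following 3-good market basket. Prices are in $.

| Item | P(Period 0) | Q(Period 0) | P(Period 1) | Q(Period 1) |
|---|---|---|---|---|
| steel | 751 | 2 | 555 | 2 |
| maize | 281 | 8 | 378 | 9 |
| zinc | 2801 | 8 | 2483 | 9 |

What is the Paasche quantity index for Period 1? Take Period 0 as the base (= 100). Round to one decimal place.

Paasche quantity index uses current-period prices as weights.
ΣP(Period 1)·Q(Period 1) = 555×2 + 378×9 + 2483×9 = 1110 + 3402 + 22347 = 26859
ΣP(Period 1)·Q(Period 0) = 555×2 + 378×8 + 2483×8 = 1110 + 3024 + 19864 = 23998
Index = 26859 / 23998 × 100 = 111.9218

111.9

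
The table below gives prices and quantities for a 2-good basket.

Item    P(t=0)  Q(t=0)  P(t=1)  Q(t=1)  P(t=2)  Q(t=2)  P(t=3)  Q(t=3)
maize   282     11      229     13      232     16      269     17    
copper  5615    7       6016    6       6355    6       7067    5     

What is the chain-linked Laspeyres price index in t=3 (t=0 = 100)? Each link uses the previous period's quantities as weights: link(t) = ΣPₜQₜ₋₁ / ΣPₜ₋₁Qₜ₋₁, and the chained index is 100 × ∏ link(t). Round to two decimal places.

123.71

Link t=0→t=1:
ΣP(t=1)Q(t=0) = 229×11 + 6016×7 = 2519 + 42112 = 44631
ΣP(t=0)Q(t=0) = 282×11 + 5615×7 = 3102 + 39305 = 42407
link = 44631/42407 = 1.052444
Link t=1→t=2:
ΣP(t=2)Q(t=1) = 232×13 + 6355×6 = 3016 + 38130 = 41146
ΣP(t=1)Q(t=1) = 229×13 + 6016×6 = 2977 + 36096 = 39073
link = 41146/39073 = 1.053055
Link t=2→t=3:
ΣP(t=3)Q(t=2) = 269×16 + 7067×6 = 4304 + 42402 = 46706
ΣP(t=2)Q(t=2) = 232×16 + 6355×6 = 3712 + 38130 = 41842
link = 46706/41842 = 1.116247
Chained index = 100 × 1.052444 × 1.053055 × 1.116247 = 123.7115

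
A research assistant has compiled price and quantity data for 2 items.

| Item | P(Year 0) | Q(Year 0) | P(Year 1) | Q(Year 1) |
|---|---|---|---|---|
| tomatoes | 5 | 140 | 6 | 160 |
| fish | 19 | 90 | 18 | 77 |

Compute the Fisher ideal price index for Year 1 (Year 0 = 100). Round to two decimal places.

102.87

Laspeyres component (base-period weights):
ΣP(Year 1)Q(Year 0) = 6×140 + 18×90 = 840 + 1620 = 2460
ΣP(Year 0)Q(Year 0) = 5×140 + 19×90 = 700 + 1710 = 2410
L = 2460 / 2410 × 100 = 102.0747
Paasche component (current-period weights):
ΣP(Year 1)Q(Year 1) = 6×160 + 18×77 = 960 + 1386 = 2346
ΣP(Year 0)Q(Year 1) = 5×160 + 19×77 = 800 + 1463 = 2263
P = 2346 / 2263 × 100 = 103.6677
Fisher = √(L × P) = √(102.0747 × 103.6677) = 102.8681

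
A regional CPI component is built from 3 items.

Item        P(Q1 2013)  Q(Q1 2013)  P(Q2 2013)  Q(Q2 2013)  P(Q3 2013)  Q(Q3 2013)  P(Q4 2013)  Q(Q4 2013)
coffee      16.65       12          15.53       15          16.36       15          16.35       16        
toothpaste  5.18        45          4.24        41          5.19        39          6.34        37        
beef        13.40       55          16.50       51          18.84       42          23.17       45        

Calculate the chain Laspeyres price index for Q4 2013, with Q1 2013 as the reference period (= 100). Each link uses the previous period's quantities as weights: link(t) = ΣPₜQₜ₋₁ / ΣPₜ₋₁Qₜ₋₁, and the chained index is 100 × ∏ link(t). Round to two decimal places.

147.65

Link Q1 2013→Q2 2013:
ΣP(Q2 2013)Q(Q1 2013) = 15.53×12 + 4.24×45 + 16.50×55 = 186.36 + 190.8 + 907.5 = 1284.66
ΣP(Q1 2013)Q(Q1 2013) = 16.65×12 + 5.18×45 + 13.40×55 = 199.8 + 233.1 + 737 = 1169.9
link = 1284.66/1169.9 = 1.098094
Link Q2 2013→Q3 2013:
ΣP(Q3 2013)Q(Q2 2013) = 16.36×15 + 5.19×41 + 18.84×51 = 245.4 + 212.79 + 960.84 = 1419.03
ΣP(Q2 2013)Q(Q2 2013) = 15.53×15 + 4.24×41 + 16.50×51 = 232.95 + 173.84 + 841.5 = 1248.29
link = 1419.03/1248.29 = 1.136779
Link Q3 2013→Q4 2013:
ΣP(Q4 2013)Q(Q3 2013) = 16.35×15 + 6.34×39 + 23.17×42 = 245.25 + 247.26 + 973.14 = 1465.65
ΣP(Q3 2013)Q(Q3 2013) = 16.36×15 + 5.19×39 + 18.84×42 = 245.4 + 202.41 + 791.28 = 1239.09
link = 1465.65/1239.09 = 1.182844
Chained index = 100 × 1.098094 × 1.136779 × 1.182844 = 147.6532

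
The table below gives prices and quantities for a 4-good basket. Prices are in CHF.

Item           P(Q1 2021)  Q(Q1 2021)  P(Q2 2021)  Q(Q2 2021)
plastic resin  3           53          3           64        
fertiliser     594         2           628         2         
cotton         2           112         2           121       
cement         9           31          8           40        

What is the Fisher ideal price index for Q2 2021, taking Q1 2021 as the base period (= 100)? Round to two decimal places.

Laspeyres component (base-period weights):
ΣP(Q2 2021)Q(Q1 2021) = 3×53 + 628×2 + 2×112 + 8×31 = 159 + 1256 + 224 + 248 = 1887
ΣP(Q1 2021)Q(Q1 2021) = 3×53 + 594×2 + 2×112 + 9×31 = 159 + 1188 + 224 + 279 = 1850
L = 1887 / 1850 × 100 = 102.0000
Paasche component (current-period weights):
ΣP(Q2 2021)Q(Q2 2021) = 3×64 + 628×2 + 2×121 + 8×40 = 192 + 1256 + 242 + 320 = 2010
ΣP(Q1 2021)Q(Q2 2021) = 3×64 + 594×2 + 2×121 + 9×40 = 192 + 1188 + 242 + 360 = 1982
P = 2010 / 1982 × 100 = 101.4127
Fisher = √(L × P) = √(102.0000 × 101.4127) = 101.7059

101.71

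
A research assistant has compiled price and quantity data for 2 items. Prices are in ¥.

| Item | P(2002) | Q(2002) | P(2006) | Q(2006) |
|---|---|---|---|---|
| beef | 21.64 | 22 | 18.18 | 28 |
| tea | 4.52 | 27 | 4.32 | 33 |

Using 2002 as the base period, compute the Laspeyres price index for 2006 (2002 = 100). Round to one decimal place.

Laspeyres price index uses base-period quantities as weights.
ΣP(2006)·Q(2002) = 18.18×22 + 4.32×27 = 399.96 + 116.64 = 516.6
ΣP(2002)·Q(2002) = 21.64×22 + 4.52×27 = 476.08 + 122.04 = 598.12
Index = 516.6 / 598.12 × 100 = 86.3706

86.4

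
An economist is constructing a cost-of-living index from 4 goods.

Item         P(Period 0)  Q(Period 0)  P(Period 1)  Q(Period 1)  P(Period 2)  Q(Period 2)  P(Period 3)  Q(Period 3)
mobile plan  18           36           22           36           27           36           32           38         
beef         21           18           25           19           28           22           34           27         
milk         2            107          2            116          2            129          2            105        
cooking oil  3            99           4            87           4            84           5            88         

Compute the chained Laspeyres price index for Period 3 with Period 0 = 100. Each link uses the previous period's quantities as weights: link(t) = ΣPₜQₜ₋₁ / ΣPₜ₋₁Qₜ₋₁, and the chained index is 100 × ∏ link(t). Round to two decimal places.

Link Period 0→Period 1:
ΣP(Period 1)Q(Period 0) = 22×36 + 25×18 + 2×107 + 4×99 = 792 + 450 + 214 + 396 = 1852
ΣP(Period 0)Q(Period 0) = 18×36 + 21×18 + 2×107 + 3×99 = 648 + 378 + 214 + 297 = 1537
link = 1852/1537 = 1.204945
Link Period 1→Period 2:
ΣP(Period 2)Q(Period 1) = 27×36 + 28×19 + 2×116 + 4×87 = 972 + 532 + 232 + 348 = 2084
ΣP(Period 1)Q(Period 1) = 22×36 + 25×19 + 2×116 + 4×87 = 792 + 475 + 232 + 348 = 1847
link = 2084/1847 = 1.128316
Link Period 2→Period 3:
ΣP(Period 3)Q(Period 2) = 32×36 + 34×22 + 2×129 + 5×84 = 1152 + 748 + 258 + 420 = 2578
ΣP(Period 2)Q(Period 2) = 27×36 + 28×22 + 2×129 + 4×84 = 972 + 616 + 258 + 336 = 2182
link = 2578/2182 = 1.181485
Chained index = 100 × 1.204945 × 1.128316 × 1.181485 = 160.6298

160.63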